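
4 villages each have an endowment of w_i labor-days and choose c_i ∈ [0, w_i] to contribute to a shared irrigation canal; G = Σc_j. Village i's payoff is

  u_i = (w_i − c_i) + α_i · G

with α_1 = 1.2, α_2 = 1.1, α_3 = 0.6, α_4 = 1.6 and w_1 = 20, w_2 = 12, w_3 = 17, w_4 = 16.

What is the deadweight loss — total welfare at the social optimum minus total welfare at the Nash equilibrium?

∂u_i/∂c_i = α_i − 1, so village i contributes w_i if α_i > 1, else 0.
α_i > 1 for i ∈ {1, 2, 4}; NE contributions (20, 12, 0, 16), G = 48.
W^NE = Σw_i − G^NE + (Σα_i)·G^NE = 65 + 3.5·48 = 233.
Planner: ∂(Σu_j)/∂c_i = Σα_j − 1 = 3.5 > 0, so everyone contributes w_i; G^SO = 65, W^SO = 65 + 3.5·65 = 292.5.
Deadweight loss = 59.5.

59.5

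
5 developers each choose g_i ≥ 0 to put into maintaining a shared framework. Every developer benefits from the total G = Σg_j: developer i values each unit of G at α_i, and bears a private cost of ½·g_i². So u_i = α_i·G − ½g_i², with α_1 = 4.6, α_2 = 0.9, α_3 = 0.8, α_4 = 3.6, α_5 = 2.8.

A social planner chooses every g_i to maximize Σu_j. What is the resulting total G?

63.5

Planner FOC: ∂(Σu_j)/∂g_i = (Σα_j) − g_i = 0, so g_i^SO = Σα_j = 12.7 for every i; G^SO = 63.5.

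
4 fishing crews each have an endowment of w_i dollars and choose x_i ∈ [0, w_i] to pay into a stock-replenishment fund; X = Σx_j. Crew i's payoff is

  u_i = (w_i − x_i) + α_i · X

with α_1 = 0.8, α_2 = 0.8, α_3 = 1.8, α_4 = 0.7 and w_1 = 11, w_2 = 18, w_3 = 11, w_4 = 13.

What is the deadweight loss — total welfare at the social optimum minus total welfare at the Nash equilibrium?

∂u_i/∂x_i = α_i − 1, so crew i contributes w_i if α_i > 1, else 0.
α_i > 1 for i ∈ {3}; NE contributions (0, 0, 11, 0), X = 11.
W^NE = Σw_i − X^NE + (Σα_i)·X^NE = 53 + 3.1·11 = 87.1.
Planner: ∂(Σu_j)/∂x_i = Σα_j − 1 = 3.1 > 0, so everyone contributes w_i; X^SO = 53, W^SO = 53 + 3.1·53 = 217.3.
Deadweight loss = 130.2.

130.2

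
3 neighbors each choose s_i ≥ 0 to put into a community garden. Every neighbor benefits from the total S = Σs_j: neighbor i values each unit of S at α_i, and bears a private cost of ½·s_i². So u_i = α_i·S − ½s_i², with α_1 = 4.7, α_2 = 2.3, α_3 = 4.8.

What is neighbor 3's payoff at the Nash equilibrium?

45.12

Neighbor i's FOC: ∂u_i/∂s_i = α_i − s_i = 0, so s_i* = α_i.
NE contributions = (4.7, 2.3, 4.8); S = 11.8.
u_3 = α_3·S − ½·(s_3)² = 4.8·11.8 − ½·4.8² = 45.12.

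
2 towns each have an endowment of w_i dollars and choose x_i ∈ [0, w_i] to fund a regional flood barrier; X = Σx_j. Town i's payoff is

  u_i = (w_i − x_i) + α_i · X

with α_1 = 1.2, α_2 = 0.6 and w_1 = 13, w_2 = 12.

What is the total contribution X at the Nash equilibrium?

∂u_i/∂x_i = α_i − 1, so town i contributes w_i if α_i > 1, else 0.
α_i > 1 for i ∈ {1}; NE contributions (13, 0), X = 13.

13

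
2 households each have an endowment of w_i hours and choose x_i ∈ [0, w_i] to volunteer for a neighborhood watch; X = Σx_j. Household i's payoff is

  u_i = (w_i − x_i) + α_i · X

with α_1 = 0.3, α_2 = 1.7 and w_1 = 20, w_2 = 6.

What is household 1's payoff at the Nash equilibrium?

21.8

∂u_i/∂x_i = α_i − 1, so household i contributes w_i if α_i > 1, else 0.
α_i > 1 for i ∈ {2}; NE contributions (0, 6), X = 6.
u_1 = (20 − 0) + 0.3·6 = 21.8.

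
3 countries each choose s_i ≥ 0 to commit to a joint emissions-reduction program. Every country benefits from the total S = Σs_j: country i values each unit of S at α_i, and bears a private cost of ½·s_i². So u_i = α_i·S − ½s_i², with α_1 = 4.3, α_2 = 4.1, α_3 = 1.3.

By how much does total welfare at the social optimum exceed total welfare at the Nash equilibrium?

Country i's FOC: ∂u_i/∂s_i = α_i − s_i = 0, so s_i* = α_i.
NE contributions = (4.3, 4.1, 1.3); S = 9.7.
W^NE = (Σα)·S − ½Σα_i² = 9.7² − ½·36.99 = 75.595.
Planner sets s_i = Σα_j = 9.7 for every i, so S^SO = 3·9.7 = 29.1.
W^SO = (Σα)·S^SO − ½·3·(Σα)² = (3/2)·9.7² = 141.135.
Deadweight loss = W^SO − W^NE = 65.54.

65.54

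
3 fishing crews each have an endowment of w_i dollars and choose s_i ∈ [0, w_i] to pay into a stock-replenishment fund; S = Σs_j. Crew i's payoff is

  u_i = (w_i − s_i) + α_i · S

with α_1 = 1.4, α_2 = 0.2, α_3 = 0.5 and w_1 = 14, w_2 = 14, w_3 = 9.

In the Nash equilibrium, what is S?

∂u_i/∂s_i = α_i − 1, so crew i contributes w_i if α_i > 1, else 0.
α_i > 1 for i ∈ {1}; NE contributions (14, 0, 0), S = 14.

14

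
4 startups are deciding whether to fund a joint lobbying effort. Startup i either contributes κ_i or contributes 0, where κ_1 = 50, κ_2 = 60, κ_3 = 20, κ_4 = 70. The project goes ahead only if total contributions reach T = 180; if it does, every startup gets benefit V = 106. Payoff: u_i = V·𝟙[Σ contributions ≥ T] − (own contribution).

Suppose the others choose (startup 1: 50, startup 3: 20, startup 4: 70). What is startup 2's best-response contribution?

Others' total = 140. Contributing 60 brings total to 200 ≥ 180: gain V − κ_2 = 46.
Best response: 60.

60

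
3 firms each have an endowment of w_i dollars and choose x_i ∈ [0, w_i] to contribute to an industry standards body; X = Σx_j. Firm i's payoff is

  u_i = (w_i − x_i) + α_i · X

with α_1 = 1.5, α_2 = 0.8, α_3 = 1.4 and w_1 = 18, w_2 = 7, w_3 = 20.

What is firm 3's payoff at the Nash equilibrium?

53.2

∂u_i/∂x_i = α_i − 1, so firm i contributes w_i if α_i > 1, else 0.
α_i > 1 for i ∈ {1, 3}; NE contributions (18, 0, 20), X = 38.
u_3 = (20 − 20) + 1.4·38 = 53.2.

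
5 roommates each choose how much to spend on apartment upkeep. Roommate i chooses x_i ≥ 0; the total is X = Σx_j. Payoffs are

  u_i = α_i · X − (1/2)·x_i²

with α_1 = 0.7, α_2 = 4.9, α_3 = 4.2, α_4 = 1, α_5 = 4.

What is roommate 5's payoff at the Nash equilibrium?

51.2

Roommate i's FOC: ∂u_i/∂x_i = α_i − x_i = 0, so x_i* = α_i.
NE contributions = (0.7, 4.9, 4.2, 1, 4); X = 14.8.
u_5 = α_5·X − ½·(x_5)² = 4·14.8 − ½·4² = 51.2.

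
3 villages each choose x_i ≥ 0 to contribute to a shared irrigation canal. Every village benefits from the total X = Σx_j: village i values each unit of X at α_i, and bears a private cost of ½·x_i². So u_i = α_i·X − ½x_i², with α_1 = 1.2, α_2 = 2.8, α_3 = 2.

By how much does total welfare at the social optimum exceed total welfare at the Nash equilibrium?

24.64

Village i's FOC: ∂u_i/∂x_i = α_i − x_i = 0, so x_i* = α_i.
NE contributions = (1.2, 2.8, 2); X = 6.
W^NE = (Σα)·X − ½Σα_i² = 6² − ½·13.28 = 29.36.
Planner sets x_i = Σα_j = 6 for every i, so X^SO = 3·6 = 18.
W^SO = (Σα)·X^SO − ½·3·(Σα)² = (3/2)·6² = 54.
Deadweight loss = W^SO − W^NE = 24.64.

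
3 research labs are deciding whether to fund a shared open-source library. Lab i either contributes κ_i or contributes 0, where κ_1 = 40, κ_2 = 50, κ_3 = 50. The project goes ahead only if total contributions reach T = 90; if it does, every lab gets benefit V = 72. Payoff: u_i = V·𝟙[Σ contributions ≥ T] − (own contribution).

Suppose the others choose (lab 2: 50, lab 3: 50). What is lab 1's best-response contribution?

0

Others' total = 100 ≥ 90; contributing adds cost 40 for no extra benefit.
Best response: 0.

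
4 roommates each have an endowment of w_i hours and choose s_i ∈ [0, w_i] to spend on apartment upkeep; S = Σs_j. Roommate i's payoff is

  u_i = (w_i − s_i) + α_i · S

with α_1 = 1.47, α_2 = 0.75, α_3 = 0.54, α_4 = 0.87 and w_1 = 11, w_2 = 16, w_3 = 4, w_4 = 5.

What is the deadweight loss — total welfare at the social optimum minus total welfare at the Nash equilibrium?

∂u_i/∂s_i = α_i − 1, so roommate i contributes w_i if α_i > 1, else 0.
α_i > 1 for i ∈ {1}; NE contributions (11, 0, 0, 0), S = 11.
W^NE = Σw_i − S^NE + (Σα_i)·S^NE = 36 + 2.63·11 = 64.93.
Planner: ∂(Σu_j)/∂s_i = Σα_j − 1 = 2.63 > 0, so everyone contributes w_i; S^SO = 36, W^SO = 36 + 2.63·36 = 130.68.
Deadweight loss = 65.75.

65.75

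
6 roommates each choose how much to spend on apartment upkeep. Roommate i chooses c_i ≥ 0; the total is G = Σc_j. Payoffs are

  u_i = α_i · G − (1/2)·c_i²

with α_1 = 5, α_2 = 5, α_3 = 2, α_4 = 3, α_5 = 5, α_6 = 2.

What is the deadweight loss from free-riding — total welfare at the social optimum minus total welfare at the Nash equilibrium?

1014

Roommate i's FOC: ∂u_i/∂c_i = α_i − c_i = 0, so c_i* = α_i.
NE contributions = (5, 5, 2, 3, 5, 2); G = 22.
W^NE = (Σα)·G − ½Σα_i² = 22² − ½·92 = 438.
Planner sets c_i = Σα_j = 22 for every i, so G^SO = 6·22 = 132.
W^SO = (Σα)·G^SO − ½·6·(Σα)² = (6/2)·22² = 1452.
Deadweight loss = W^SO − W^NE = 1014.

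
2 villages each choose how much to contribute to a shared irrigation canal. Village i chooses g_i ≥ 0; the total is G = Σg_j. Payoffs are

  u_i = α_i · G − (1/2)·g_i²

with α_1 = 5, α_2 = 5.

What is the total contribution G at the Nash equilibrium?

10

Village i's FOC: ∂u_i/∂g_i = α_i − g_i = 0, so g_i* = α_i.
NE contributions = (5, 5); G = 10.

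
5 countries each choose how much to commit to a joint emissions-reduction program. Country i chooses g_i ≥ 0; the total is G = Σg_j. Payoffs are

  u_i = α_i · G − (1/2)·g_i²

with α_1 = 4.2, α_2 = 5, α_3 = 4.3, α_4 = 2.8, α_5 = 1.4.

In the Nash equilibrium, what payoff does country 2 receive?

76

Country i's FOC: ∂u_i/∂g_i = α_i − g_i = 0, so g_i* = α_i.
NE contributions = (4.2, 5, 4.3, 2.8, 1.4); G = 17.7.
u_2 = α_2·G − ½·(g_2)² = 5·17.7 − ½·5² = 76.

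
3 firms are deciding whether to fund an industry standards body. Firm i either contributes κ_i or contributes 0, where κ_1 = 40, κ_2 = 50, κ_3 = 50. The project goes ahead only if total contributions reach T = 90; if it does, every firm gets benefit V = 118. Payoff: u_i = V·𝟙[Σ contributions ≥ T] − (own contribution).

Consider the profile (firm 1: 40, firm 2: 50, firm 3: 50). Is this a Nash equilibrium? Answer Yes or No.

Total = 140 ≥ 90: provided.
Firm 1 (pledges 40, payoff 78): dropping to 0 → total 100, payoff 118. Profitable deviation.

No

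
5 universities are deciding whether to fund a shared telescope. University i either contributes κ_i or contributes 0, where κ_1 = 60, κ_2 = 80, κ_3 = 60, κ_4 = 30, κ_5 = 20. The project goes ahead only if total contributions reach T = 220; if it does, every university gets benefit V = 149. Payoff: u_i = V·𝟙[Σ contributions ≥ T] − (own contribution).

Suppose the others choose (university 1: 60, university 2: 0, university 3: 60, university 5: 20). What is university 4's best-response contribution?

0

Others' total = 140. Even contributing 30 gives 170 < 220: no benefit either way.
Best response: 0.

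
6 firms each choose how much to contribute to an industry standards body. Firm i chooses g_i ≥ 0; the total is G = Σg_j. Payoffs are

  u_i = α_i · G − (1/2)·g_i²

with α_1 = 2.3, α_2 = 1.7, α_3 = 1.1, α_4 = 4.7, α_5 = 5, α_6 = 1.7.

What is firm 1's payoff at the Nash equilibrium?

35.305

Firm i's FOC: ∂u_i/∂g_i = α_i − g_i = 0, so g_i* = α_i.
NE contributions = (2.3, 1.7, 1.1, 4.7, 5, 1.7); G = 16.5.
u_1 = α_1·G − ½·(g_1)² = 2.3·16.5 − ½·2.3² = 35.305.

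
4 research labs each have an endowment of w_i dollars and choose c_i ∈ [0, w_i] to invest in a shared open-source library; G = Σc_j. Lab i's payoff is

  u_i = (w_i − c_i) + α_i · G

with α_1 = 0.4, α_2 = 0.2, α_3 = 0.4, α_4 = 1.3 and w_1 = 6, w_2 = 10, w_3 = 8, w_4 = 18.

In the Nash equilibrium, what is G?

∂u_i/∂c_i = α_i − 1, so lab i contributes w_i if α_i > 1, else 0.
α_i > 1 for i ∈ {4}; NE contributions (0, 0, 0, 18), G = 18.

18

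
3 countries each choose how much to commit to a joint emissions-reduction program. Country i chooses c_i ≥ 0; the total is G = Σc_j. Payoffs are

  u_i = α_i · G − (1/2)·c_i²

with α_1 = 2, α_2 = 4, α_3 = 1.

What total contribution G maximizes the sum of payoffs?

21

Planner FOC: ∂(Σu_j)/∂c_i = (Σα_j) − c_i = 0, so c_i^SO = Σα_j = 7 for every i; G^SO = 21.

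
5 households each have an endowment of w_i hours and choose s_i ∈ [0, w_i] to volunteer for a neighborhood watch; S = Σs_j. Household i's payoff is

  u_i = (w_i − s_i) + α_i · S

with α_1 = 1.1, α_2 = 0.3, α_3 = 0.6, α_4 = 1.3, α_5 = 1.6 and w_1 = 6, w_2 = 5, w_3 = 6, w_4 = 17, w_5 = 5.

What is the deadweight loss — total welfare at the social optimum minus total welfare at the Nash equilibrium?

∂u_i/∂s_i = α_i − 1, so household i contributes w_i if α_i > 1, else 0.
α_i > 1 for i ∈ {1, 4, 5}; NE contributions (6, 0, 0, 17, 5), S = 28.
W^NE = Σw_i − S^NE + (Σα_i)·S^NE = 39 + 3.9·28 = 148.2.
Planner: ∂(Σu_j)/∂s_i = Σα_j − 1 = 3.9 > 0, so everyone contributes w_i; S^SO = 39, W^SO = 39 + 3.9·39 = 191.1.
Deadweight loss = 42.9.

42.9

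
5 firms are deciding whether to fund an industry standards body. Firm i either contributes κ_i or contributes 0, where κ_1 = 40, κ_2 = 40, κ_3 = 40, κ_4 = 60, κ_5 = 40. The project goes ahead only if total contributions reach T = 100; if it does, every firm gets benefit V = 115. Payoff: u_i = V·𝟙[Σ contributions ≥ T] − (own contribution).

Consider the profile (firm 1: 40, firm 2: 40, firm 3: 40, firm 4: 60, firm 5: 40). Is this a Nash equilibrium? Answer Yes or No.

No

Total = 220 ≥ 100: provided.
Firm 1 (pledges 40, payoff 75): dropping to 0 → total 180, payoff 115. Profitable deviation.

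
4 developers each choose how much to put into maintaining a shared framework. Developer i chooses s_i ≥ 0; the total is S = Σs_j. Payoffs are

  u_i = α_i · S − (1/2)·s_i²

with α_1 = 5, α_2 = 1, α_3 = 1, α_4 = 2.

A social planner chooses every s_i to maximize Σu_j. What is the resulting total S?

36

Planner FOC: ∂(Σu_j)/∂s_i = (Σα_j) − s_i = 0, so s_i^SO = Σα_j = 9 for every i; S^SO = 36.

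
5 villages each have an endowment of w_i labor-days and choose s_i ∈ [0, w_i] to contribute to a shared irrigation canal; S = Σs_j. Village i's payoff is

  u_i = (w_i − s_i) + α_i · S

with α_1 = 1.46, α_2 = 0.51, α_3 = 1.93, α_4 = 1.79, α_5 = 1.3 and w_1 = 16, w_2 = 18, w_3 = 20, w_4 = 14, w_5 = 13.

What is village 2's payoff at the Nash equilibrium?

50.13

∂u_i/∂s_i = α_i − 1, so village i contributes w_i if α_i > 1, else 0.
α_i > 1 for i ∈ {1, 3, 4, 5}; NE contributions (16, 0, 20, 14, 13), S = 63.
u_2 = (18 − 0) + 0.51·63 = 50.13.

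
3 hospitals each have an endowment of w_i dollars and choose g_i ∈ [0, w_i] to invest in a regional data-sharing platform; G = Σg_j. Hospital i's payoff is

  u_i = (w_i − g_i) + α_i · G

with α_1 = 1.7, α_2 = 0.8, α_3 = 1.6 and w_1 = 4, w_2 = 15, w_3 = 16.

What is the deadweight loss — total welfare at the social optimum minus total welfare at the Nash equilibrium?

∂u_i/∂g_i = α_i − 1, so hospital i contributes w_i if α_i > 1, else 0.
α_i > 1 for i ∈ {1, 3}; NE contributions (4, 0, 16), G = 20.
W^NE = Σw_i − G^NE + (Σα_i)·G^NE = 35 + 3.1·20 = 97.
Planner: ∂(Σu_j)/∂g_i = Σα_j − 1 = 3.1 > 0, so everyone contributes w_i; G^SO = 35, W^SO = 35 + 3.1·35 = 143.5.
Deadweight loss = 46.5.

46.5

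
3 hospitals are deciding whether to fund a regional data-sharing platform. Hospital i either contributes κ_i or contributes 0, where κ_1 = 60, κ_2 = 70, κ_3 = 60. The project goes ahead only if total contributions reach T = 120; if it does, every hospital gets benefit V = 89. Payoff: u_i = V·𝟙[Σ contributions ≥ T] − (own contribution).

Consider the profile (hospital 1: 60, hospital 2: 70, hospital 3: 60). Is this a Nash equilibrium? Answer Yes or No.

No

Total = 190 ≥ 120: provided.
Hospital 1 (pledges 60, payoff 29): dropping to 0 → total 130, payoff 89. Profitable deviation.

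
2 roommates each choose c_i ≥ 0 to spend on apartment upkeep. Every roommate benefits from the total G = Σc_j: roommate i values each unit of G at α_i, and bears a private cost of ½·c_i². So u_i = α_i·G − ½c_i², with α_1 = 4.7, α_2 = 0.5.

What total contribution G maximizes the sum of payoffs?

Planner FOC: ∂(Σu_j)/∂c_i = (Σα_j) − c_i = 0, so c_i^SO = Σα_j = 5.2 for every i; G^SO = 10.4.

10.4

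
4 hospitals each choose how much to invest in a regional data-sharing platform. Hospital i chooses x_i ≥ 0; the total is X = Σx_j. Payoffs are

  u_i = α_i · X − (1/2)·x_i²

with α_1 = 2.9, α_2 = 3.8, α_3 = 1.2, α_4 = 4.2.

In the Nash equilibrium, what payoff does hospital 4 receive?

Hospital i's FOC: ∂u_i/∂x_i = α_i − x_i = 0, so x_i* = α_i.
NE contributions = (2.9, 3.8, 1.2, 4.2); X = 12.1.
u_4 = α_4·X − ½·(x_4)² = 4.2·12.1 − ½·4.2² = 42.

42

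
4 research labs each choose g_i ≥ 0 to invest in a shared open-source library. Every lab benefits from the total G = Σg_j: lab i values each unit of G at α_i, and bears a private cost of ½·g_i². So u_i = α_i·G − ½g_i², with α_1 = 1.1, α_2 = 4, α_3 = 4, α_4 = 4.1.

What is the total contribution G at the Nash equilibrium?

Lab i's FOC: ∂u_i/∂g_i = α_i − g_i = 0, so g_i* = α_i.
NE contributions = (1.1, 4, 4, 4.1); G = 13.2.

13.2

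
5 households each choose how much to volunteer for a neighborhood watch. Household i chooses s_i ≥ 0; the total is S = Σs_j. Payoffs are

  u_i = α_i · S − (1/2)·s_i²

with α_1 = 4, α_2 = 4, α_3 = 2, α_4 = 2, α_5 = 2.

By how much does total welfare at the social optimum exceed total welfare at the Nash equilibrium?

316

Household i's FOC: ∂u_i/∂s_i = α_i − s_i = 0, so s_i* = α_i.
NE contributions = (4, 4, 2, 2, 2); S = 14.
W^NE = (Σα)·S − ½Σα_i² = 14² − ½·44 = 174.
Planner sets s_i = Σα_j = 14 for every i, so S^SO = 5·14 = 70.
W^SO = (Σα)·S^SO − ½·5·(Σα)² = (5/2)·14² = 490.
Deadweight loss = W^SO − W^NE = 316.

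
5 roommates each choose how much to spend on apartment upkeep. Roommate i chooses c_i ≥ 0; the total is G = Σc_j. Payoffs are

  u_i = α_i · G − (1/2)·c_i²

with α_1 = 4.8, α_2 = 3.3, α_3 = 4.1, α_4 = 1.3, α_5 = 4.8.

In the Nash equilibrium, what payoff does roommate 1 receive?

Roommate i's FOC: ∂u_i/∂c_i = α_i − c_i = 0, so c_i* = α_i.
NE contributions = (4.8, 3.3, 4.1, 1.3, 4.8); G = 18.3.
u_1 = α_1·G − ½·(c_1)² = 4.8·18.3 − ½·4.8² = 76.32.

76.32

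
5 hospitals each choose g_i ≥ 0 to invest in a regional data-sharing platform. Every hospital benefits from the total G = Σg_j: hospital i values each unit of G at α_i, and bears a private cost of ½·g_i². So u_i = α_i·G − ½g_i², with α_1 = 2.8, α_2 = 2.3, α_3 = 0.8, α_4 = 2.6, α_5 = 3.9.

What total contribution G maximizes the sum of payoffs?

Planner FOC: ∂(Σu_j)/∂g_i = (Σα_j) − g_i = 0, so g_i^SO = Σα_j = 12.4 for every i; G^SO = 62.

62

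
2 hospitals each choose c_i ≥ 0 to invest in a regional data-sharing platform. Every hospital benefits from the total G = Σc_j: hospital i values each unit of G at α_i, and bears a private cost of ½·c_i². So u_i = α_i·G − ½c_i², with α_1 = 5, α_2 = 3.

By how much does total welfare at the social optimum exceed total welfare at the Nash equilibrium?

Hospital i's FOC: ∂u_i/∂c_i = α_i − c_i = 0, so c_i* = α_i.
NE contributions = (5, 3); G = 8.
W^NE = (Σα)·G − ½Σα_i² = 8² − ½·34 = 47.
Planner sets c_i = Σα_j = 8 for every i, so G^SO = 2·8 = 16.
W^SO = (Σα)·G^SO − ½·2·(Σα)² = (2/2)·8² = 64.
Deadweight loss = W^SO − W^NE = 17.

17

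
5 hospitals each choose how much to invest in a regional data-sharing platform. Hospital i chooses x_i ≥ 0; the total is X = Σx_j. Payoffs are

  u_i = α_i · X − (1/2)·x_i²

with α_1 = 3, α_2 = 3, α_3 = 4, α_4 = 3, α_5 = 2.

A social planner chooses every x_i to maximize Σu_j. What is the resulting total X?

75

Planner FOC: ∂(Σu_j)/∂x_i = (Σα_j) − x_i = 0, so x_i^SO = Σα_j = 15 for every i; X^SO = 75.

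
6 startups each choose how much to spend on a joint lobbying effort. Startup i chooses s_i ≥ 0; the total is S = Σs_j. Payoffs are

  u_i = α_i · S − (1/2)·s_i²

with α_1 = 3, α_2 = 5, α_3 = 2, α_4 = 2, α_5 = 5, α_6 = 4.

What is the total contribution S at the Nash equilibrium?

Startup i's FOC: ∂u_i/∂s_i = α_i − s_i = 0, so s_i* = α_i.
NE contributions = (3, 5, 2, 2, 5, 4); S = 21.

21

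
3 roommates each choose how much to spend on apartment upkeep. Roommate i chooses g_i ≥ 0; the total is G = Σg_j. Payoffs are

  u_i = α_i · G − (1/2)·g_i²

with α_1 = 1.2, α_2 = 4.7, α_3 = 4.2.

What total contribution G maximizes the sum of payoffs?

Planner FOC: ∂(Σu_j)/∂g_i = (Σα_j) − g_i = 0, so g_i^SO = Σα_j = 10.1 for every i; G^SO = 30.3.

30.3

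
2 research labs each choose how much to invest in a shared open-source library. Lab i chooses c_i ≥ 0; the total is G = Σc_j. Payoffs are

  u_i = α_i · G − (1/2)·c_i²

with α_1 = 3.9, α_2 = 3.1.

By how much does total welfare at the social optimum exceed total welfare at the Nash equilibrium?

Lab i's FOC: ∂u_i/∂c_i = α_i − c_i = 0, so c_i* = α_i.
NE contributions = (3.9, 3.1); G = 7.
W^NE = (Σα)·G − ½Σα_i² = 7² − ½·24.82 = 36.59.
Planner sets c_i = Σα_j = 7 for every i, so G^SO = 2·7 = 14.
W^SO = (Σα)·G^SO − ½·2·(Σα)² = (2/2)·7² = 49.
Deadweight loss = W^SO − W^NE = 12.41.

12.41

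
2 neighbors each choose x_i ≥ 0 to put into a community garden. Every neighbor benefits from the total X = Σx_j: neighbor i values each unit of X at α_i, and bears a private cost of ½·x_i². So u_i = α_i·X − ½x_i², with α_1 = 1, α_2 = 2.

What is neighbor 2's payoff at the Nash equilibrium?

4

Neighbor i's FOC: ∂u_i/∂x_i = α_i − x_i = 0, so x_i* = α_i.
NE contributions = (1, 2); X = 3.
u_2 = α_2·X − ½·(x_2)² = 2·3 − ½·2² = 4.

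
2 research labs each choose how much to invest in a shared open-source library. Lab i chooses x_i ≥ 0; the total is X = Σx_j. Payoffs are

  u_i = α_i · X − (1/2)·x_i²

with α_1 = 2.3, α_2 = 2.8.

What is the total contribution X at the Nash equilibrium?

5.1

Lab i's FOC: ∂u_i/∂x_i = α_i − x_i = 0, so x_i* = α_i.
NE contributions = (2.3, 2.8); X = 5.1.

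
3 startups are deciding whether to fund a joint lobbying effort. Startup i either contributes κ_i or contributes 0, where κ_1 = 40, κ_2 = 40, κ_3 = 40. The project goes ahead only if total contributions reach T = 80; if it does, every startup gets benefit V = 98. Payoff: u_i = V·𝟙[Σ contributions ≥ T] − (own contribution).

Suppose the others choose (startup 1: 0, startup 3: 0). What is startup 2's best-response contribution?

Others' total = 0. Even contributing 40 gives 40 < 80: no benefit either way.
Best response: 0.

0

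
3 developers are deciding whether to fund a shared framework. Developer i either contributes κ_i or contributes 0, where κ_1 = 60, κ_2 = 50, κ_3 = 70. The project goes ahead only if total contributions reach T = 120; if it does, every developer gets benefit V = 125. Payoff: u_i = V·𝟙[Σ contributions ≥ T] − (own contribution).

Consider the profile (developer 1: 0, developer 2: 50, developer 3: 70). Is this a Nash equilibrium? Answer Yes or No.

Yes

Total = 120 ≥ 120: provided.
Developer 1 (pledges 0, payoff 125): pledging 60 → total 180, payoff 65. No gain.
Developer 2 (pledges 50, payoff 75): dropping to 0 → total 70, payoff 0. No gain.
Developer 3 (pledges 70, payoff 55): dropping to 0 → total 50, payoff 0. No gain.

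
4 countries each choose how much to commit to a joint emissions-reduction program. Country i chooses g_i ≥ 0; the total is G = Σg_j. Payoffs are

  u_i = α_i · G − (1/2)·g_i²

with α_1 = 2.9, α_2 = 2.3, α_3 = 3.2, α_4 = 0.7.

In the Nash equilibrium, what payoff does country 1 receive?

Country i's FOC: ∂u_i/∂g_i = α_i − g_i = 0, so g_i* = α_i.
NE contributions = (2.9, 2.3, 3.2, 0.7); G = 9.1.
u_1 = α_1·G − ½·(g_1)² = 2.9·9.1 − ½·2.9² = 22.185.

22.185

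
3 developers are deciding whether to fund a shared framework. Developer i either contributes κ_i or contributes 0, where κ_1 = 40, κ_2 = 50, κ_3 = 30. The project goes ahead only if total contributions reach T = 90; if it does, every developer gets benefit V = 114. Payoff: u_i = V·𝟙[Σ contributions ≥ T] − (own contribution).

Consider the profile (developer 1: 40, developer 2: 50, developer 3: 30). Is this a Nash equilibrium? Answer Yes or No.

No

Total = 120 ≥ 90: provided.
Developer 1 (pledges 40, payoff 74): dropping to 0 → total 80, payoff 0. No gain.
Developer 2 (pledges 50, payoff 64): dropping to 0 → total 70, payoff 0. No gain.
Developer 3 (pledges 30, payoff 84): dropping to 0 → total 90, payoff 114. Profitable deviation.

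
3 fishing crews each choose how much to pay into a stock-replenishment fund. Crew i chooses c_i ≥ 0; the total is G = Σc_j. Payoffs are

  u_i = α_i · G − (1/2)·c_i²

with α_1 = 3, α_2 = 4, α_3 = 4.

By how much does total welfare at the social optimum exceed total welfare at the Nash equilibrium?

Crew i's FOC: ∂u_i/∂c_i = α_i − c_i = 0, so c_i* = α_i.
NE contributions = (3, 4, 4); G = 11.
W^NE = (Σα)·G − ½Σα_i² = 11² − ½·41 = 100.5.
Planner sets c_i = Σα_j = 11 for every i, so G^SO = 3·11 = 33.
W^SO = (Σα)·G^SO − ½·3·(Σα)² = (3/2)·11² = 181.5.
Deadweight loss = W^SO − W^NE = 81.

81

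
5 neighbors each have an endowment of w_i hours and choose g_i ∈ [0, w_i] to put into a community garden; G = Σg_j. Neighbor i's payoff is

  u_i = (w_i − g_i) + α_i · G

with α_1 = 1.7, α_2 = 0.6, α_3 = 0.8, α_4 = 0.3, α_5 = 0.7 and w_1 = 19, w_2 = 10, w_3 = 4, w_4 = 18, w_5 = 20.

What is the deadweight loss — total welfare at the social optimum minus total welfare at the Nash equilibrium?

∂u_i/∂g_i = α_i − 1, so neighbor i contributes w_i if α_i > 1, else 0.
α_i > 1 for i ∈ {1}; NE contributions (19, 0, 0, 0, 0), G = 19.
W^NE = Σw_i − G^NE + (Σα_i)·G^NE = 71 + 3.1·19 = 129.9.
Planner: ∂(Σu_j)/∂g_i = Σα_j − 1 = 3.1 > 0, so everyone contributes w_i; G^SO = 71, W^SO = 71 + 3.1·71 = 291.1.
Deadweight loss = 161.2.

161.2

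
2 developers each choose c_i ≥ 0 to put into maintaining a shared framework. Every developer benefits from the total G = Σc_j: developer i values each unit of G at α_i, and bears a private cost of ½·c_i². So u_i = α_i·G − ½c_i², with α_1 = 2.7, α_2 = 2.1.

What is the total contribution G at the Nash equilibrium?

4.8

Developer i's FOC: ∂u_i/∂c_i = α_i − c_i = 0, so c_i* = α_i.
NE contributions = (2.7, 2.1); G = 4.8.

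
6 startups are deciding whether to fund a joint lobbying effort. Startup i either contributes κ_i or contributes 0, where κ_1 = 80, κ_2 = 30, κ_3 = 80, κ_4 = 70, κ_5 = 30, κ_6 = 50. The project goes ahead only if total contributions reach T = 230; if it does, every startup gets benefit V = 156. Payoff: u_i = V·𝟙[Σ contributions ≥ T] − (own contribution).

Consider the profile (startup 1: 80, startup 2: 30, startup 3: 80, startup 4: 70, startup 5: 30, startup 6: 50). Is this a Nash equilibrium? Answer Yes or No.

No

Total = 340 ≥ 230: provided.
Startup 1 (pledges 80, payoff 76): dropping to 0 → total 260, payoff 156. Profitable deviation.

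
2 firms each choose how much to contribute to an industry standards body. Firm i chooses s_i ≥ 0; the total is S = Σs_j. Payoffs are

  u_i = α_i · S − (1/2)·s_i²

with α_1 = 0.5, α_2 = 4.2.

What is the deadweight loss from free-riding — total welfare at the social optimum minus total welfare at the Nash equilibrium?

8.945

Firm i's FOC: ∂u_i/∂s_i = α_i − s_i = 0, so s_i* = α_i.
NE contributions = (0.5, 4.2); S = 4.7.
W^NE = (Σα)·S − ½Σα_i² = 4.7² − ½·17.89 = 13.145.
Planner sets s_i = Σα_j = 4.7 for every i, so S^SO = 2·4.7 = 9.4.
W^SO = (Σα)·S^SO − ½·2·(Σα)² = (2/2)·4.7² = 22.09.
Deadweight loss = W^SO − W^NE = 8.945.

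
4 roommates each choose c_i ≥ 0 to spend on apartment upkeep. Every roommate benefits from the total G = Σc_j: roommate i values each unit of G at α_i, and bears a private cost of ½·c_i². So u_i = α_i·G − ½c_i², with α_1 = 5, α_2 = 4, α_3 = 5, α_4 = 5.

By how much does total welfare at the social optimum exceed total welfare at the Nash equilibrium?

406.5

Roommate i's FOC: ∂u_i/∂c_i = α_i − c_i = 0, so c_i* = α_i.
NE contributions = (5, 4, 5, 5); G = 19.
W^NE = (Σα)·G − ½Σα_i² = 19² − ½·91 = 315.5.
Planner sets c_i = Σα_j = 19 for every i, so G^SO = 4·19 = 76.
W^SO = (Σα)·G^SO − ½·4·(Σα)² = (4/2)·19² = 722.
Deadweight loss = W^SO − W^NE = 406.5.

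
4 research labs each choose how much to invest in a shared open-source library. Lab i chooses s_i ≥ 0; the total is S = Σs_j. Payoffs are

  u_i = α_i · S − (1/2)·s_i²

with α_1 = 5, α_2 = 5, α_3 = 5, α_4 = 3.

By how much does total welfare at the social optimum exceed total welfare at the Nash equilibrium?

Lab i's FOC: ∂u_i/∂s_i = α_i − s_i = 0, so s_i* = α_i.
NE contributions = (5, 5, 5, 3); S = 18.
W^NE = (Σα)·S − ½Σα_i² = 18² − ½·84 = 282.
Planner sets s_i = Σα_j = 18 for every i, so S^SO = 4·18 = 72.
W^SO = (Σα)·S^SO − ½·4·(Σα)² = (4/2)·18² = 648.
Deadweight loss = W^SO − W^NE = 366.

366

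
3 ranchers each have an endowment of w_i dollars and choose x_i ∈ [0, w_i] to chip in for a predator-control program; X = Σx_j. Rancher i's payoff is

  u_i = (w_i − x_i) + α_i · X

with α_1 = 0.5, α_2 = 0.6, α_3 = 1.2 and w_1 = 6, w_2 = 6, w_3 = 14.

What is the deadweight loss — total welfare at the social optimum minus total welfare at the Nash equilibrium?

15.6

∂u_i/∂x_i = α_i − 1, so rancher i contributes w_i if α_i > 1, else 0.
α_i > 1 for i ∈ {3}; NE contributions (0, 0, 14), X = 14.
W^NE = Σw_i − X^NE + (Σα_i)·X^NE = 26 + 1.3·14 = 44.2.
Planner: ∂(Σu_j)/∂x_i = Σα_j − 1 = 1.3 > 0, so everyone contributes w_i; X^SO = 26, W^SO = 26 + 1.3·26 = 59.8.
Deadweight loss = 15.6.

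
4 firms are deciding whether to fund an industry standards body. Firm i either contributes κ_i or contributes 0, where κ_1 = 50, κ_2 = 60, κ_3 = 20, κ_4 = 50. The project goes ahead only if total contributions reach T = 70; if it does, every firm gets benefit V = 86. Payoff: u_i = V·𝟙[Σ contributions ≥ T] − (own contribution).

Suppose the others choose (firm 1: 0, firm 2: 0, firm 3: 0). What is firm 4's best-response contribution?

Others' total = 0. Even contributing 50 gives 50 < 70: no benefit either way.
Best response: 0.

0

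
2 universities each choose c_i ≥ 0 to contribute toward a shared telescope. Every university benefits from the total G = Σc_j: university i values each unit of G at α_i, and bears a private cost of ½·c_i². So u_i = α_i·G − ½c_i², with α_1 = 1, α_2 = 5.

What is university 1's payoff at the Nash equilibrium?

University i's FOC: ∂u_i/∂c_i = α_i − c_i = 0, so c_i* = α_i.
NE contributions = (1, 5); G = 6.
u_1 = α_1·G − ½·(c_1)² = 1·6 − ½·1² = 5.5.

5.5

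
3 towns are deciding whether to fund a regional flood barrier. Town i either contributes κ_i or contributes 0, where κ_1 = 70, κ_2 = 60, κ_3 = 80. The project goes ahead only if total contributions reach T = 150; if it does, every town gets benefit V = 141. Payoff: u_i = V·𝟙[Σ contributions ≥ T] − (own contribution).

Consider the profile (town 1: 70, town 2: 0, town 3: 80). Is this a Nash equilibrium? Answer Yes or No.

Yes

Total = 150 ≥ 150: provided.
Town 1 (pledges 70, payoff 71): dropping to 0 → total 80, payoff 0. No gain.
Town 2 (pledges 0, payoff 141): pledging 60 → total 210, payoff 81. No gain.
Town 3 (pledges 80, payoff 61): dropping to 0 → total 70, payoff 0. No gain.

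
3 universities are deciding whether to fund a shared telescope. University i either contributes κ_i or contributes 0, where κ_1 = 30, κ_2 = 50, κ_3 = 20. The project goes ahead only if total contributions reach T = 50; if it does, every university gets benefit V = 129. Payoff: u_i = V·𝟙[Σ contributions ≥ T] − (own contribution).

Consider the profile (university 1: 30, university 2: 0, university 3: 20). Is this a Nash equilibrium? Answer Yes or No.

Yes

Total = 50 ≥ 50: provided.
University 1 (pledges 30, payoff 99): dropping to 0 → total 20, payoff 0. No gain.
University 2 (pledges 0, payoff 129): pledging 50 → total 100, payoff 79. No gain.
University 3 (pledges 20, payoff 109): dropping to 0 → total 30, payoff 0. No gain.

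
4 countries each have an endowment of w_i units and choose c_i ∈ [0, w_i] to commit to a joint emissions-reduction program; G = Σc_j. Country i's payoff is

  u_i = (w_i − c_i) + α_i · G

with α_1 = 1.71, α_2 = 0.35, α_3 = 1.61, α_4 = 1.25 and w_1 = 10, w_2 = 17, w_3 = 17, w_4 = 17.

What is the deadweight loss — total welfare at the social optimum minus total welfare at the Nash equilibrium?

66.64

∂u_i/∂c_i = α_i − 1, so country i contributes w_i if α_i > 1, else 0.
α_i > 1 for i ∈ {1, 3, 4}; NE contributions (10, 0, 17, 17), G = 44.
W^NE = Σw_i − G^NE + (Σα_i)·G^NE = 61 + 3.92·44 = 233.48.
Planner: ∂(Σu_j)/∂c_i = Σα_j − 1 = 3.92 > 0, so everyone contributes w_i; G^SO = 61, W^SO = 61 + 3.92·61 = 300.12.
Deadweight loss = 66.64.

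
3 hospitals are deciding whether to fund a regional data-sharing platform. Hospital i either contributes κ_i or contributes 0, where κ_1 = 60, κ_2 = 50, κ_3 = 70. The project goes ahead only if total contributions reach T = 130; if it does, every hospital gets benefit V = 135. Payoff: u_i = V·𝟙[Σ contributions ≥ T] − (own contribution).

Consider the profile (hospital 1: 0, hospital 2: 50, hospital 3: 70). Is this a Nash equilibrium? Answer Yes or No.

No

Total = 120 < 130: not provided.
Hospital 1 (pledges 0, payoff 0): pledging 60 → total 180, payoff 75. Profitable deviation.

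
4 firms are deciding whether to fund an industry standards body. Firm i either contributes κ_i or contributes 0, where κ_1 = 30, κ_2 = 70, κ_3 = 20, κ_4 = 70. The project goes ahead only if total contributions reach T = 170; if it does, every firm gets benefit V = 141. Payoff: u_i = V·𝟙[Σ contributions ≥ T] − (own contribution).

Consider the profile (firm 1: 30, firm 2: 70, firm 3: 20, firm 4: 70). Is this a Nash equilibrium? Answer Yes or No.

No

Total = 190 ≥ 170: provided.
Firm 1 (pledges 30, payoff 111): dropping to 0 → total 160, payoff 0. No gain.
Firm 2 (pledges 70, payoff 71): dropping to 0 → total 120, payoff 0. No gain.
Firm 3 (pledges 20, payoff 121): dropping to 0 → total 170, payoff 141. Profitable deviation.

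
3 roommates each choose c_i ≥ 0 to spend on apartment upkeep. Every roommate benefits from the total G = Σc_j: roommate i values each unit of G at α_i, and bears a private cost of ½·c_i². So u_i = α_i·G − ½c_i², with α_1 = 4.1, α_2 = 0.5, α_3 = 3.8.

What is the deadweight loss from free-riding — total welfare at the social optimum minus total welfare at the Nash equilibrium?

51.03

Roommate i's FOC: ∂u_i/∂c_i = α_i − c_i = 0, so c_i* = α_i.
NE contributions = (4.1, 0.5, 3.8); G = 8.4.
W^NE = (Σα)·G − ½Σα_i² = 8.4² − ½·31.5 = 54.81.
Planner sets c_i = Σα_j = 8.4 for every i, so G^SO = 3·8.4 = 25.2.
W^SO = (Σα)·G^SO − ½·3·(Σα)² = (3/2)·8.4² = 105.84.
Deadweight loss = W^SO − W^NE = 51.03.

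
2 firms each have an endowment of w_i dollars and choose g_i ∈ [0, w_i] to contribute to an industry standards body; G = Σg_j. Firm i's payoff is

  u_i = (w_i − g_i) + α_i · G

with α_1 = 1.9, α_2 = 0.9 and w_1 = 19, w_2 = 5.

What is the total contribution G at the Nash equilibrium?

19

∂u_i/∂g_i = α_i − 1, so firm i contributes w_i if α_i > 1, else 0.
α_i > 1 for i ∈ {1}; NE contributions (19, 0), G = 19.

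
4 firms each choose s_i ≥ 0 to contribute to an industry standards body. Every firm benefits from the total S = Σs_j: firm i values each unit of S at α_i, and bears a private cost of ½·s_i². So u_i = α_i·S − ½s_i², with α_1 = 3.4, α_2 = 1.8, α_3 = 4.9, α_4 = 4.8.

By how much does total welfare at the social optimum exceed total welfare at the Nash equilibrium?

Firm i's FOC: ∂u_i/∂s_i = α_i − s_i = 0, so s_i* = α_i.
NE contributions = (3.4, 1.8, 4.9, 4.8); S = 14.9.
W^NE = (Σα)·S − ½Σα_i² = 14.9² − ½·61.85 = 191.085.
Planner sets s_i = Σα_j = 14.9 for every i, so S^SO = 4·14.9 = 59.6.
W^SO = (Σα)·S^SO − ½·4·(Σα)² = (4/2)·14.9² = 444.02.
Deadweight loss = W^SO − W^NE = 252.935.

252.935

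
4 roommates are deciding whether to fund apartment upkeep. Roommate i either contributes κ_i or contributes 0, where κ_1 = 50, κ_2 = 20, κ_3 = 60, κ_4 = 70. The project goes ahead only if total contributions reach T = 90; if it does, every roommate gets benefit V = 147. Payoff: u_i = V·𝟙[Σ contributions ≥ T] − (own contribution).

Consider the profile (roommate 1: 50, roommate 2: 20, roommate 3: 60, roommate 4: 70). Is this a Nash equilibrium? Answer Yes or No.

Total = 200 ≥ 90: provided.
Roommate 1 (pledges 50, payoff 97): dropping to 0 → total 150, payoff 147. Profitable deviation.

No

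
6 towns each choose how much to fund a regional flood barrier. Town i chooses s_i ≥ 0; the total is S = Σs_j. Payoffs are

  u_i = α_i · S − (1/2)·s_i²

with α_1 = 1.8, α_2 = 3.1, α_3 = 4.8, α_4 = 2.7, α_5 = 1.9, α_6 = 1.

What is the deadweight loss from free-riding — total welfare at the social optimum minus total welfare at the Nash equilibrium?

492.075

Town i's FOC: ∂u_i/∂s_i = α_i − s_i = 0, so s_i* = α_i.
NE contributions = (1.8, 3.1, 4.8, 2.7, 1.9, 1); S = 15.3.
W^NE = (Σα)·S − ½Σα_i² = 15.3² − ½·47.79 = 210.195.
Planner sets s_i = Σα_j = 15.3 for every i, so S^SO = 6·15.3 = 91.8.
W^SO = (Σα)·S^SO − ½·6·(Σα)² = (6/2)·15.3² = 702.27.
Deadweight loss = W^SO − W^NE = 492.075.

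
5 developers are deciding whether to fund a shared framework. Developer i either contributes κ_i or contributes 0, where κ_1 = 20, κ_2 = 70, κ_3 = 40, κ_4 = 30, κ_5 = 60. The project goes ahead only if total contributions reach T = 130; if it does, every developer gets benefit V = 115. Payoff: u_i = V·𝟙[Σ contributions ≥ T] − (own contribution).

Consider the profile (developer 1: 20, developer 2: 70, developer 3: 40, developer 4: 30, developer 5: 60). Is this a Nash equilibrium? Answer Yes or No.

Total = 220 ≥ 130: provided.
Developer 1 (pledges 20, payoff 95): dropping to 0 → total 200, payoff 115. Profitable deviation.

No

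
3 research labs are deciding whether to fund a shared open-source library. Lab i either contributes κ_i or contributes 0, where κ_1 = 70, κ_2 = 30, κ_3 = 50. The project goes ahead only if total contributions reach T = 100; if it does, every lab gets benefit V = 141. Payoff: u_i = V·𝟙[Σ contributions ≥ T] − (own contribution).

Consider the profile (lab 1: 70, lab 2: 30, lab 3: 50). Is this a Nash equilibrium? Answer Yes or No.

Total = 150 ≥ 100: provided.
Lab 1 (pledges 70, payoff 71): dropping to 0 → total 80, payoff 0. No gain.
Lab 2 (pledges 30, payoff 111): dropping to 0 → total 120, payoff 141. Profitable deviation.

No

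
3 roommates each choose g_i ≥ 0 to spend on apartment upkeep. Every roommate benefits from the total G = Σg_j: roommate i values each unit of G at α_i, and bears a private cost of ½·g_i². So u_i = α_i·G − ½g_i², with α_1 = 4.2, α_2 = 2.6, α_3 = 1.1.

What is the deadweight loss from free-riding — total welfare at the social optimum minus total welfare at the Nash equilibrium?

Roommate i's FOC: ∂u_i/∂g_i = α_i − g_i = 0, so g_i* = α_i.
NE contributions = (4.2, 2.6, 1.1); G = 7.9.
W^NE = (Σα)·G − ½Σα_i² = 7.9² − ½·25.61 = 49.605.
Planner sets g_i = Σα_j = 7.9 for every i, so G^SO = 3·7.9 = 23.7.
W^SO = (Σα)·G^SO − ½·3·(Σα)² = (3/2)·7.9² = 93.615.
Deadweight loss = W^SO − W^NE = 44.01.

44.01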